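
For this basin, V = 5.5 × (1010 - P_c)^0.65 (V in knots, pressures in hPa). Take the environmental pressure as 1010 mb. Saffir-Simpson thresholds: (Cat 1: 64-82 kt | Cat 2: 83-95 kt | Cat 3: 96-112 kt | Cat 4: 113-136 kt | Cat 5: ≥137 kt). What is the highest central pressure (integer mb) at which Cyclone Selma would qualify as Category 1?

966 mb

Category 1 begins at V = 64 kt.
Required ΔP = (64/5.5)^(1/0.65) = 11.636^1.538 ≈ 43.62 mb.
P_c ≤ 1010 − 43.62 = 966.38, so the highest integer P_c is 966 mb.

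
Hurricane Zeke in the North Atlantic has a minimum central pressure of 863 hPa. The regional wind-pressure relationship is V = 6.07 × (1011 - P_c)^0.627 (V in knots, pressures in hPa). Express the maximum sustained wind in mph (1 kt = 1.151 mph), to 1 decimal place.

160.3 mph

ΔP = 1011 − 863 = 148 hPa.
V ≈ 6.07 × 148^0.627 = 6.07 × 22.948 ≈ 139.297 kt.
139.297 × 1.151 ≈ 160.33 mph → 160.3 mph.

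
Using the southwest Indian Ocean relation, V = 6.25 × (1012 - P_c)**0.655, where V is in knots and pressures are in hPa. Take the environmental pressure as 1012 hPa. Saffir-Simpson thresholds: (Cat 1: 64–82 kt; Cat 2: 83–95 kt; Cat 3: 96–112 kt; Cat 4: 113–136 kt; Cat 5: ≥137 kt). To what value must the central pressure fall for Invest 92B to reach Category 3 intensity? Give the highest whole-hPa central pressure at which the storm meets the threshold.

947 hPa

Category 3 begins at V = 96 kt.
Required ΔP = (96/6.25)^(1/0.655) = 15.360^1.527 ≈ 64.76 hPa.
P_c ≤ 1012 − 64.76 = 947.24, so the highest integer P_c is 947 hPa.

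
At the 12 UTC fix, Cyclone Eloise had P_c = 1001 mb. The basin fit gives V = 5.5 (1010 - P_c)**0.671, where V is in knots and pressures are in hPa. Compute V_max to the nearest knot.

24 kt

ΔP = 1010 − 1001 = 9 mb.
9^0.671 ≈ 4.368.
V ≈ 5.5 × 4.368 ≈ 24.0 kt.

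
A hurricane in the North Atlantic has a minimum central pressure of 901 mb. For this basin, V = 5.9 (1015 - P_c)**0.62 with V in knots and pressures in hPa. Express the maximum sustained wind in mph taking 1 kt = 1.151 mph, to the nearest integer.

ΔP = 1015 − 901 = 114 mb.
V ≈ 5.9 × 114^0.62 = 5.9 × 18.849 ≈ 111.207 kt.
111.207 × 1.151 ≈ 128.00 mph → 128 mph.

128 mph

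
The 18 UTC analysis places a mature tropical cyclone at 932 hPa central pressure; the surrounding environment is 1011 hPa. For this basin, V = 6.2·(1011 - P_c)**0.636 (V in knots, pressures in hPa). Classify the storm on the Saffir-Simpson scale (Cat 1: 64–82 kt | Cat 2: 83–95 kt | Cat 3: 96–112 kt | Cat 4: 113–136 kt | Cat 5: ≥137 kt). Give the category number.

ΔP = 1011 − 932 = 79 hPa.
V ≈ 6.2 × 79^0.636 = 6.2 × 16.10 ≈ 100 kt.
100 kt falls in the Category 3 band.

3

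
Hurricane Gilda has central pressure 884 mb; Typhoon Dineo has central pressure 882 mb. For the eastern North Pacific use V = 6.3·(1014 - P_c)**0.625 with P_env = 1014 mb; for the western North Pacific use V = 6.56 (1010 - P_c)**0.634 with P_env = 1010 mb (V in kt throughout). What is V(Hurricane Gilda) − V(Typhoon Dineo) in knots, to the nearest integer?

-10 kt

Hurricane Gilda: ΔP = 130; V ≈ 6.3 × 130^0.625 ≈ 131.99 kt.
Typhoon Dineo: ΔP = 128; V ≈ 6.56 × 128^0.634 ≈ 142.19 kt.
Difference ≈ 131.99 − 142.19 = -10.20 → -10 kt.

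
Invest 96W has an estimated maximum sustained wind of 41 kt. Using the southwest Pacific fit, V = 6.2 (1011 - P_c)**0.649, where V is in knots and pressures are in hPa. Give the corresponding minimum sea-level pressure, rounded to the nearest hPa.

ΔP = (V / 6.2)^(1/0.649) = (41/6.2)^1.541.
41/6.2 = 6.613; 6.613^1.541 ≈ 18.37 hPa.
P_c = 1011 − 18.37 = 992.63 ≈ 993 hPa.

993 hPa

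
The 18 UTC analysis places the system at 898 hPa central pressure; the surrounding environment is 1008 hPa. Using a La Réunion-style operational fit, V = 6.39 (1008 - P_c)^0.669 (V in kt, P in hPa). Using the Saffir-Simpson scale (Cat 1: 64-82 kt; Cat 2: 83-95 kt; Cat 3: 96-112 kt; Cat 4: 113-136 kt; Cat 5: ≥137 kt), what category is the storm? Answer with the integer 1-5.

ΔP = 1008 − 898 = 110 hPa.
V ≈ 6.39 × 110^0.669 = 6.39 × 23.21 ≈ 148 kt.
148 kt falls in the Category 5 band.

5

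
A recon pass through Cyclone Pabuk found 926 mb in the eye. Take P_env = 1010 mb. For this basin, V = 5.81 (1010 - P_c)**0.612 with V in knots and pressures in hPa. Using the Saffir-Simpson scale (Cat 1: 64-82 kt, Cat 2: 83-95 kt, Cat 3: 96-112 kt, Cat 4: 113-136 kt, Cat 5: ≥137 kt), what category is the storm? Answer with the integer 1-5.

ΔP = 1010 − 926 = 84 mb.
V ≈ 5.81 × 84^0.612 = 5.81 × 15.05 ≈ 87 kt.
87 kt falls in the Category 2 band.

2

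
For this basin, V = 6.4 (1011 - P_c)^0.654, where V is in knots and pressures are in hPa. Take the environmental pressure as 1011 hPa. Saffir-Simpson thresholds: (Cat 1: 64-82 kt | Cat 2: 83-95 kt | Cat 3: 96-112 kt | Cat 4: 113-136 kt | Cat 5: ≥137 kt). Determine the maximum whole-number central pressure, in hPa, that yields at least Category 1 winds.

Category 1 begins at V = 64 kt.
Required ΔP = (64/6.4)^(1/0.654) = 10.000^1.529 ≈ 33.81 hPa.
P_c ≤ 1011 − 33.81 = 977.19, so the highest integer P_c is 977 hPa.

977 hPa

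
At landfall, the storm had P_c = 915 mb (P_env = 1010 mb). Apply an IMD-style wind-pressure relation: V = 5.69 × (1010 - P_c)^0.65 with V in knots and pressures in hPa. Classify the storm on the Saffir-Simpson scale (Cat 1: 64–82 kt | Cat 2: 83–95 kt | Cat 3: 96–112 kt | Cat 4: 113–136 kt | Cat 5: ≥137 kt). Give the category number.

ΔP = 1010 − 915 = 95 mb.
V ≈ 5.69 × 95^0.65 = 5.69 × 19.30 ≈ 110 kt.
110 kt falls in the Category 3 band.

3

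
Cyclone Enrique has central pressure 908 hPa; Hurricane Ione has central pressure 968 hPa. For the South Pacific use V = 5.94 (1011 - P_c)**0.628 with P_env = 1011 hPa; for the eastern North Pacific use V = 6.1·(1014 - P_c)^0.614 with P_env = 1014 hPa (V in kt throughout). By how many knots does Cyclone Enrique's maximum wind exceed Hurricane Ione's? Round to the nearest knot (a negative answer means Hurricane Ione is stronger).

Cyclone Enrique: ΔP = 103; V ≈ 5.94 × 103^0.628 ≈ 109.11 kt.
Hurricane Ione: ΔP = 46; V ≈ 6.1 × 46^0.614 ≈ 64.01 kt.
Difference ≈ 109.11 − 64.01 = 45.10 → 45 kt.

45 kt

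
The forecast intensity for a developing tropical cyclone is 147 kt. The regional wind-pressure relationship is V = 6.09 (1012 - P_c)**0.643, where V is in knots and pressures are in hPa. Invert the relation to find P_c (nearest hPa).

871 hPa

ΔP = (V / 6.09)^(1/0.643) = (147/6.09)^1.555.
147/6.09 = 24.138; 24.138^1.555 ≈ 141.38 hPa.
P_c = 1012 − 141.38 = 870.62 ≈ 871 hPa.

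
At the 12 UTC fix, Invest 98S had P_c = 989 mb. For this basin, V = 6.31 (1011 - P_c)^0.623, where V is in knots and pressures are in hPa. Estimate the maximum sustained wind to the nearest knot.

ΔP = 1011 − 989 = 22 mb.
22^0.623 ≈ 6.860.
V ≈ 6.31 × 6.860 ≈ 43.3 kt.

43 kt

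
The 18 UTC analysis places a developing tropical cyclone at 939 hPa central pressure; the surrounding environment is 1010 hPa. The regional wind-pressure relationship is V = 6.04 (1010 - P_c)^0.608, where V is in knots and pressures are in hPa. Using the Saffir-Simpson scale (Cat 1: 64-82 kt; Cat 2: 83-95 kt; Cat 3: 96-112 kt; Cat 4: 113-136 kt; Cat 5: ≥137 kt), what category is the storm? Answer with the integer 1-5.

ΔP = 1010 − 939 = 71 hPa.
V ≈ 6.04 × 71^0.608 = 6.04 × 13.35 ≈ 81 kt.
81 kt falls in the Category 1 band.

1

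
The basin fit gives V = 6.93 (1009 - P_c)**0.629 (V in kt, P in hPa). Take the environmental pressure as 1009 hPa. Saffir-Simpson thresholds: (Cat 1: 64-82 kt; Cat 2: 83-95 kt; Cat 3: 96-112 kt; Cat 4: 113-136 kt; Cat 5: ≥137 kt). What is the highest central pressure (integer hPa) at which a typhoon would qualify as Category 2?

957 hPa

Category 2 begins at V = 83 kt.
Required ΔP = (83/6.93)^(1/0.629) = 11.977^1.590 ≈ 51.81 hPa.
P_c ≤ 1009 − 51.81 = 957.19, so the highest integer P_c is 957 hPa.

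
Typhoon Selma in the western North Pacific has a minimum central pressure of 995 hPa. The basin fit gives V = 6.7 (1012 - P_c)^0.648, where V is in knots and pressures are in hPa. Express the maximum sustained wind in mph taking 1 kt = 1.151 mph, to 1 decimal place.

48.4 mph

ΔP = 1012 − 995 = 17 hPa.
V ≈ 6.7 × 17^0.648 = 6.7 × 6.271 ≈ 42.015 kt.
42.015 × 1.151 ≈ 48.36 mph → 48.4 mph.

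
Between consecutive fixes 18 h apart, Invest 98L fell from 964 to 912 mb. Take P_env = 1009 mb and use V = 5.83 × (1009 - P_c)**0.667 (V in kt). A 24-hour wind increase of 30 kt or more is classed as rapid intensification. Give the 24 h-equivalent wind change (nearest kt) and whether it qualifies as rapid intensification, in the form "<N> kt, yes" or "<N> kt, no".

V₁: ΔP = 45, V ≈ 5.83 × 45^0.667 ≈ 73.85 kt.
V₂: ΔP = 97, V ≈ 5.83 × 97^0.667 ≈ 123.27 kt.
ΔV over 18 h = 49.42 kt → 24 h equivalent = 49.42 × 24/18 ≈ 65.89 kt.
66 kt ≥ 30 kt ⇒ rapid intensification.

66 kt, yes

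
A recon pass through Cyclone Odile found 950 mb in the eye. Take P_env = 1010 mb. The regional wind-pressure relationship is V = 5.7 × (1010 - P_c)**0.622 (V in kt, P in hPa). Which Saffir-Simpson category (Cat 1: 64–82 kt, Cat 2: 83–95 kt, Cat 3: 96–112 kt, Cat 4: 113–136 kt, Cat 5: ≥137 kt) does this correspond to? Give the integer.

ΔP = 1010 − 950 = 60 mb.
V ≈ 5.7 × 60^0.622 = 5.7 × 12.76 ≈ 73 kt.
73 kt falls in the Category 1 band.

1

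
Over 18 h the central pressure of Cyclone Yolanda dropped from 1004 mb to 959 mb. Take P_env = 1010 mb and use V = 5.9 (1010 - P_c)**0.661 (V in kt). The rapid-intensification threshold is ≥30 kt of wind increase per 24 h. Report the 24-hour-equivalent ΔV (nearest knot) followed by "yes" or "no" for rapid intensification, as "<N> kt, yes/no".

80 kt, yes

V₁: ΔP = 6, V ≈ 5.9 × 6^0.661 ≈ 19.28 kt.
V₂: ΔP = 51, V ≈ 5.9 × 51^0.661 ≈ 79.35 kt.
ΔV over 18 h = 60.07 kt → 24 h equivalent = 60.07 × 24/18 ≈ 80.09 kt.
80 kt ≥ 30 kt ⇒ rapid intensification.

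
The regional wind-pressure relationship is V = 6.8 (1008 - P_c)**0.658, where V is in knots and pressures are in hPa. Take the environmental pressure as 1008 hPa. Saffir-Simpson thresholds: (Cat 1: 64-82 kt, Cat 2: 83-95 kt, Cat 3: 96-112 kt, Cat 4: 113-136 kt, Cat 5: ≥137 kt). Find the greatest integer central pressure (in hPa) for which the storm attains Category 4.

Category 4 begins at V = 113 kt.
Required ΔP = (113/6.8)^(1/0.658) = 16.618^1.520 ≈ 71.61 hPa.
P_c ≤ 1008 − 71.61 = 936.39, so the highest integer P_c is 936 hPa.

936 hPa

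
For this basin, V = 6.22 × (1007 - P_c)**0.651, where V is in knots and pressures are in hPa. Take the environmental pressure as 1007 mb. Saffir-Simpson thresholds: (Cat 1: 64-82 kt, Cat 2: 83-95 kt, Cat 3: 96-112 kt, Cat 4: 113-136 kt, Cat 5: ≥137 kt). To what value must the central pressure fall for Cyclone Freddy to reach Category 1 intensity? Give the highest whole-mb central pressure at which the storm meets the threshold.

971 mb

Category 1 begins at V = 64 kt.
Required ΔP = (64/6.22)^(1/0.651) = 10.289^1.536 ≈ 35.90 mb.
P_c ≤ 1007 − 35.90 = 971.10, so the highest integer P_c is 971 mb.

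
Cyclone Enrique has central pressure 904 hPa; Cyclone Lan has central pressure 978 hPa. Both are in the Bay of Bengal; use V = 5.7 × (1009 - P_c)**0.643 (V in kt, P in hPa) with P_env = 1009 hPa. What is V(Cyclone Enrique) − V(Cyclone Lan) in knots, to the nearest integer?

Cyclone Enrique: ΔP = 105; V ≈ 5.7 × 105^0.643 ≈ 113.63 kt.
Cyclone Lan: ΔP = 31; V ≈ 5.7 × 31^0.643 ≈ 51.86 kt.
Difference ≈ 113.63 − 51.86 = 61.77 → 62 kt.

62 kt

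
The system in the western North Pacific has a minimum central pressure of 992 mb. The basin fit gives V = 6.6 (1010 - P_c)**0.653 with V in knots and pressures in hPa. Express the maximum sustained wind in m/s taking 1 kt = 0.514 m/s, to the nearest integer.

ΔP = 1010 − 992 = 18 mb.
V ≈ 6.6 × 18^0.653 = 6.6 × 6.602 ≈ 43.575 kt.
43.575 × 0.514 ≈ 22.40 m/s → 22 m/s.

22 m/s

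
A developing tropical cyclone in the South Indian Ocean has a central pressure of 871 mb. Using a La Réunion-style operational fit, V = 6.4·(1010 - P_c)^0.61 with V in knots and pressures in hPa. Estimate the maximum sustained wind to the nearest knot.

ΔP = 1010 − 871 = 139 mb.
139^0.61 ≈ 20.288.
V ≈ 6.4 × 20.288 ≈ 129.8 kt.

130 kt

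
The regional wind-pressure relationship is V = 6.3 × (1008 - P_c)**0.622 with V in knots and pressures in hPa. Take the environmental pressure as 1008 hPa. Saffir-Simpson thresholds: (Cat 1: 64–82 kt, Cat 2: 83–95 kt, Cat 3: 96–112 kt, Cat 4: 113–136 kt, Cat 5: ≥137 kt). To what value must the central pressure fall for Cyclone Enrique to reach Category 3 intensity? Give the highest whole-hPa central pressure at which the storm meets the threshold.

Category 3 begins at V = 96 kt.
Required ΔP = (96/6.3)^(1/0.622) = 15.238^1.608 ≈ 79.77 hPa.
P_c ≤ 1008 − 79.77 = 928.23, so the highest integer P_c is 928 hPa.

928 hPa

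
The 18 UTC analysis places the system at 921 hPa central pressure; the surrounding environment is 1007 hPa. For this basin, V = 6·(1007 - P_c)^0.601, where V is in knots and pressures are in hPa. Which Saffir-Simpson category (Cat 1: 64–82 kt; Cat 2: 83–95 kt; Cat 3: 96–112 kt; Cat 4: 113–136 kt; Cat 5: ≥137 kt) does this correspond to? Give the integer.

ΔP = 1007 − 921 = 86 hPa.
V ≈ 6 × 86^0.601 = 6 × 14.54 ≈ 87 kt.
87 kt falls in the Category 2 band.

2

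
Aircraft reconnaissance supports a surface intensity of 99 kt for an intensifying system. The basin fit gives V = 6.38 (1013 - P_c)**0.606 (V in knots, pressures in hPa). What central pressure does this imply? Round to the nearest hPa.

921 hPa

ΔP = (V / 6.38)^(1/0.606) = (99/6.38)^1.650.
99/6.38 = 15.517; 15.517^1.650 ≈ 92.27 hPa.
P_c = 1013 − 92.27 = 920.73 ≈ 921 hPa.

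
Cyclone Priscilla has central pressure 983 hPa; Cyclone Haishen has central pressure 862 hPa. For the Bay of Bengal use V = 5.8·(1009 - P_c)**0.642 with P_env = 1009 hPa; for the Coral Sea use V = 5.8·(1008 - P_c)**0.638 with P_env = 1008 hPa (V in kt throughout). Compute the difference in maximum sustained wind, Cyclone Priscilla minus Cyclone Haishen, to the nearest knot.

Cyclone Priscilla: ΔP = 26; V ≈ 5.8 × 26^0.642 ≈ 46.97 kt.
Cyclone Haishen: ΔP = 146; V ≈ 5.8 × 146^0.638 ≈ 139.41 kt.
Difference ≈ 46.97 − 139.41 = -92.44 → -92 kt.

-92 kt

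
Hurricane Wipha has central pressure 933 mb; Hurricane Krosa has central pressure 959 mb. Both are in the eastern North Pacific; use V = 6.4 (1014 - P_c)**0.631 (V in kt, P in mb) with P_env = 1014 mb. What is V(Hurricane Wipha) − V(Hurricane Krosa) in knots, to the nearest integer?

Hurricane Wipha: ΔP = 81; V ≈ 6.4 × 81^0.631 ≈ 102.43 kt.
Hurricane Krosa: ΔP = 55; V ≈ 6.4 × 55^0.631 ≈ 80.23 kt.
Difference ≈ 102.43 − 80.23 = 22.20 → 22 kt.

22 kt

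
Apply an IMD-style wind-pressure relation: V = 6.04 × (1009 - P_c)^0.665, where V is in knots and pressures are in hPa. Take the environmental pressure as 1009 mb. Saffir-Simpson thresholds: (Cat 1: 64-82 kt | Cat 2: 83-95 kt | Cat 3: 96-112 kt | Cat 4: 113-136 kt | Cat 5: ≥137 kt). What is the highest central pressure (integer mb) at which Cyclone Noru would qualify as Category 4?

927 mb

Category 4 begins at V = 113 kt.
Required ΔP = (113/6.04)^(1/0.665) = 18.709^1.504 ≈ 81.82 mb.
P_c ≤ 1009 − 81.82 = 927.18, so the highest integer P_c is 927 mb.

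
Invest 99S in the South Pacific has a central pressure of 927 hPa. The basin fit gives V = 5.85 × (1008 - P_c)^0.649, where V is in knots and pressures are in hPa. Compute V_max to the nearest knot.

ΔP = 1008 − 927 = 81 hPa.
81^0.649 ≈ 17.322.
V ≈ 5.85 × 17.322 ≈ 101.3 kt.

101 kt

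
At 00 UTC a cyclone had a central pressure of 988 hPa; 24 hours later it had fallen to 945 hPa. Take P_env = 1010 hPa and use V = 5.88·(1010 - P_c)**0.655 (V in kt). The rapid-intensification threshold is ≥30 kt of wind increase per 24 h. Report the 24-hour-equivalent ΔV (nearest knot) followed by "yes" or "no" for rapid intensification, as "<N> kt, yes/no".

V₁: ΔP = 22, V ≈ 5.88 × 22^0.655 ≈ 44.53 kt.
V₂: ΔP = 65, V ≈ 5.88 × 65^0.655 ≈ 90.54 kt.
ΔV over 24 h = 46.01 kt → 24 h equivalent = 46.01 × 24/24 ≈ 46.01 kt.
46 kt ≥ 30 kt ⇒ rapid intensification.

46 kt, yes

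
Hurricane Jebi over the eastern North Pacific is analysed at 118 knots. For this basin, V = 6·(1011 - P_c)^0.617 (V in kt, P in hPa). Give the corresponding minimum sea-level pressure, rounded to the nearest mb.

ΔP = (V / 6)^(1/0.617) = (118/6)^1.621.
118/6 = 19.667; 19.667^1.621 ≈ 124.97 mb.
P_c = 1011 − 124.97 = 886.03 ≈ 886 mb.

886 mb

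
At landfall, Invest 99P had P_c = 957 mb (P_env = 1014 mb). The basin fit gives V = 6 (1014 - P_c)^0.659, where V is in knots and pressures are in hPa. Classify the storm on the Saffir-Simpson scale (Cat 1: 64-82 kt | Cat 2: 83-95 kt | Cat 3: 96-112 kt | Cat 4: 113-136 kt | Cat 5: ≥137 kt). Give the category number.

ΔP = 1014 − 957 = 57 mb.
V ≈ 6 × 57^0.659 = 6 × 14.36 ≈ 86 kt.
86 kt falls in the Category 2 band.

2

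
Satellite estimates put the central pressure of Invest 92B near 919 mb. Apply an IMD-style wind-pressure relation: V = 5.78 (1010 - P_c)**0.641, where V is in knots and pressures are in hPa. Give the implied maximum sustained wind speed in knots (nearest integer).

104 kt

ΔP = 1010 − 919 = 91 mb.
91^0.641 ≈ 18.020.
V ≈ 5.78 × 18.020 ≈ 104.2 kt.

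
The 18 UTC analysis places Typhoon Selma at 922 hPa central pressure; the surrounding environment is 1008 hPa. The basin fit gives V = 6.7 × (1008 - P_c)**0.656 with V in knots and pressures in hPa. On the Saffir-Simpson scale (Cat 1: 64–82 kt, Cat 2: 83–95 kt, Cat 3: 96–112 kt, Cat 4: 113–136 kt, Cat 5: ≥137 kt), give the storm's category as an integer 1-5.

ΔP = 1008 − 922 = 86 hPa.
V ≈ 6.7 × 86^0.656 = 6.7 × 18.58 ≈ 124 kt.
124 kt falls in the Category 4 band.

4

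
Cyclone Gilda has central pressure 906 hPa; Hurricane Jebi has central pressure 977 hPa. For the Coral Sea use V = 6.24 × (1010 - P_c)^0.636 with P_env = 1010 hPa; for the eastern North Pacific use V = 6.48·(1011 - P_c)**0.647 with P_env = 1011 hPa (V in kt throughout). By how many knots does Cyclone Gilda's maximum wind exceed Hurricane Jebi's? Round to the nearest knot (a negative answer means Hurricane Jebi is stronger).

Cyclone Gilda: ΔP = 104; V ≈ 6.24 × 104^0.636 ≈ 119.68 kt.
Hurricane Jebi: ΔP = 34; V ≈ 6.48 × 34^0.647 ≈ 63.45 kt.
Difference ≈ 119.68 − 63.45 = 56.23 → 56 kt.

56 kt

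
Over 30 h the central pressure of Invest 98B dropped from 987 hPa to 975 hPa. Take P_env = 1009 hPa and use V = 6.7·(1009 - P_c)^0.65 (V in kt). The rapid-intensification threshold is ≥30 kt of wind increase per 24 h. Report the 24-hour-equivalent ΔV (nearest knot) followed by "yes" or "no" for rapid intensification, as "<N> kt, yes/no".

13 kt, no

V₁: ΔP = 22, V ≈ 6.7 × 22^0.65 ≈ 49.96 kt.
V₂: ΔP = 34, V ≈ 6.7 × 34^0.65 ≈ 66.30 kt.
ΔV over 30 h = 16.34 kt → 24 h equivalent = 16.34 × 24/30 ≈ 13.07 kt.
13 kt < 30 kt ⇒ not rapid intensification.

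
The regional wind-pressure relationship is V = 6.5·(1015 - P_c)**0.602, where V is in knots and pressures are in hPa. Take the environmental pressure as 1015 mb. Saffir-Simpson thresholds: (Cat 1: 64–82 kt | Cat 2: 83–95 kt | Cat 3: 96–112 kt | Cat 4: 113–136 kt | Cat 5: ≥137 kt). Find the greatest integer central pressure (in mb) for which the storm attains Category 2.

946 mb

Category 2 begins at V = 83 kt.
Required ΔP = (83/6.5)^(1/0.602) = 12.769^1.661 ≈ 68.78 mb.
P_c ≤ 1015 − 68.78 = 946.22, so the highest integer P_c is 946 mb.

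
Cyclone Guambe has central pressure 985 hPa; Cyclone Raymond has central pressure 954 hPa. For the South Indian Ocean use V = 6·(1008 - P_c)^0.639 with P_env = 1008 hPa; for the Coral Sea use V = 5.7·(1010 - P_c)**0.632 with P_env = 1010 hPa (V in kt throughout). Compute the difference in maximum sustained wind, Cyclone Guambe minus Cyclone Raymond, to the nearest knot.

-28 kt

Cyclone Guambe: ΔP = 23; V ≈ 6 × 23^0.639 ≈ 44.49 kt.
Cyclone Raymond: ΔP = 56; V ≈ 5.7 × 56^0.632 ≈ 72.57 kt.
Difference ≈ 44.49 − 72.57 = -28.08 → -28 kt.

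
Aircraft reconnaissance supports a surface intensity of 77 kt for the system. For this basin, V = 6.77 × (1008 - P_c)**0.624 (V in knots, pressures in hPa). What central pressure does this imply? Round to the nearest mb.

ΔP = (V / 6.77)^(1/0.624) = (77/6.77)^1.603.
77/6.77 = 11.374; 11.374^1.603 ≈ 49.22 mb.
P_c = 1008 − 49.22 = 958.78 ≈ 959 mb.

959 mb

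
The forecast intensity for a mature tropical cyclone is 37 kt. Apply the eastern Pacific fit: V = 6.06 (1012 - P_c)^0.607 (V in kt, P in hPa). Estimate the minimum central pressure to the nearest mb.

992 mb

ΔP = (V / 6.06)^(1/0.607) = (37/6.06)^1.647.
37/6.06 = 6.106; 6.106^1.647 ≈ 19.70 mb.
P_c = 1012 − 19.70 = 992.30 ≈ 992 mb.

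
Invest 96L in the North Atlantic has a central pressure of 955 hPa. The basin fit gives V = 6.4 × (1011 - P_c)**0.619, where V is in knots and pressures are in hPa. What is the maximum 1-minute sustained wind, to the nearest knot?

ΔP = 1011 − 955 = 56 hPa.
56^0.619 ≈ 12.082.
V ≈ 6.4 × 12.082 ≈ 77.3 kt.

77 kt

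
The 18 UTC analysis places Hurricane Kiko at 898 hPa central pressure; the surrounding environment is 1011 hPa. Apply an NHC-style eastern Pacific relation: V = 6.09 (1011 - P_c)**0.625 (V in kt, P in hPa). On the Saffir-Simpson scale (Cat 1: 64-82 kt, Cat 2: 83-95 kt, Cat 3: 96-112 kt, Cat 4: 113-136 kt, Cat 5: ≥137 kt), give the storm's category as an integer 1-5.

4

ΔP = 1011 − 898 = 113 hPa.
V ≈ 6.09 × 113^0.625 = 6.09 × 19.19 ≈ 117 kt.
117 kt falls in the Category 4 band.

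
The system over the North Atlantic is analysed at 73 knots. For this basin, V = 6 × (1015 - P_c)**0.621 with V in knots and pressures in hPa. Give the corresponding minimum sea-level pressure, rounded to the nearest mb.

959 mb

ΔP = (V / 6)^(1/0.621) = (73/6)^1.610.
73/6 = 12.167; 12.167^1.610 ≈ 55.91 mb.
P_c = 1015 − 55.91 = 959.09 ≈ 959 mb.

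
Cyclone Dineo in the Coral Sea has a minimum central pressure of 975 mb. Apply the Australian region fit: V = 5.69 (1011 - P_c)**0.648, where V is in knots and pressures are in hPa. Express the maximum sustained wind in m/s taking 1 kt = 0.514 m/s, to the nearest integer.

30 m/s

ΔP = 1011 − 975 = 36 mb.
V ≈ 5.69 × 36^0.648 = 5.69 × 10.197 ≈ 58.022 kt.
58.022 × 0.514 ≈ 29.82 m/s → 30 m/s.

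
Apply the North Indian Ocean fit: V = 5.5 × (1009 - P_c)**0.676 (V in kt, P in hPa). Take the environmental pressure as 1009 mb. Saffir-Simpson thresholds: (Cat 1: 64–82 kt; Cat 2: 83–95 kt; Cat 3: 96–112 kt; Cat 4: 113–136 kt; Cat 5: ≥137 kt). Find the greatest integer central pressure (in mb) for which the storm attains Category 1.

Category 1 begins at V = 64 kt.
Required ΔP = (64/5.5)^(1/0.676) = 11.636^1.479 ≈ 37.73 mb.
P_c ≤ 1009 − 37.73 = 971.27, so the highest integer P_c is 971 mb.

971 mb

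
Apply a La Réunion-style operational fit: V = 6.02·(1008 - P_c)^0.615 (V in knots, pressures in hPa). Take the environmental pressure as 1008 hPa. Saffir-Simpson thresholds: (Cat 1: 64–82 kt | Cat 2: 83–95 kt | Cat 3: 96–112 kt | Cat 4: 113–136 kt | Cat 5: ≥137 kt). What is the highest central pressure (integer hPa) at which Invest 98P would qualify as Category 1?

Category 1 begins at V = 64 kt.
Required ΔP = (64/6.02)^(1/0.615) = 10.631^1.626 ≈ 46.69 hPa.
P_c ≤ 1008 − 46.69 = 961.31, so the highest integer P_c is 961 hPa.

961 hPa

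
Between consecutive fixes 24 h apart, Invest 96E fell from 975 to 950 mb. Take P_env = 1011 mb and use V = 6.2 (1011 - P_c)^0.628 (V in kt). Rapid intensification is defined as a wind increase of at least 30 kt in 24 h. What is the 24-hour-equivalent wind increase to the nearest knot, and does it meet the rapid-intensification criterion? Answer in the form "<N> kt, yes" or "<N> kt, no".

V₁: ΔP = 36, V ≈ 6.2 × 36^0.628 ≈ 58.85 kt.
V₂: ΔP = 61, V ≈ 6.2 × 61^0.628 ≈ 81.96 kt.
ΔV over 24 h = 23.11 kt → 24 h equivalent = 23.11 × 24/24 ≈ 23.11 kt.
23 kt < 30 kt ⇒ not rapid intensification.

23 kt, no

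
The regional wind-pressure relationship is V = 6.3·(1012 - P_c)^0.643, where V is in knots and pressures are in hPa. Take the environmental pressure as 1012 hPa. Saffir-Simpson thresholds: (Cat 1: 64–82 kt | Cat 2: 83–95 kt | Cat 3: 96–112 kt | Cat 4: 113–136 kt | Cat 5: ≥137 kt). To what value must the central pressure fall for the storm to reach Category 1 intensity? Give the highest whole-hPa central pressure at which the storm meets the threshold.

Category 1 begins at V = 64 kt.
Required ΔP = (64/6.3)^(1/0.643) = 10.159^1.555 ≈ 36.80 hPa.
P_c ≤ 1012 − 36.80 = 975.20, so the highest integer P_c is 975 hPa.

975 hPa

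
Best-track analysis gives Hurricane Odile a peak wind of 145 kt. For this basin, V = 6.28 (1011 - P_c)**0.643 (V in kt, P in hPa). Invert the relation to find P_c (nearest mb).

ΔP = (V / 6.28)^(1/0.643) = (145/6.28)^1.555.
145/6.28 = 23.089; 23.089^1.555 ≈ 131.94 mb.
P_c = 1011 − 131.94 = 879.06 ≈ 879 mb.

879 mb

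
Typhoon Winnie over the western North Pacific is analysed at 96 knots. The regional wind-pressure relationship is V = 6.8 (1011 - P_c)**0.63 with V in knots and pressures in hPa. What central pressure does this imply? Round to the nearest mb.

944 mb

ΔP = (V / 6.8)^(1/0.63) = (96/6.8)^1.587.
96/6.8 = 14.118; 14.118^1.587 ≈ 66.84 mb.
P_c = 1011 − 66.84 = 944.16 ≈ 944 mb.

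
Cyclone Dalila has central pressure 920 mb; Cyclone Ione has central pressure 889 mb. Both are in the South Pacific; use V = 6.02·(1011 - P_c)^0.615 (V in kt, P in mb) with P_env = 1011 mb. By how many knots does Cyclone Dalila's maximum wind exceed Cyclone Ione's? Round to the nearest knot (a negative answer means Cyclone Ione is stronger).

Cyclone Dalila: ΔP = 91; V ≈ 6.02 × 91^0.615 ≈ 96.47 kt.
Cyclone Ione: ΔP = 122; V ≈ 6.02 × 122^0.615 ≈ 115.53 kt.
Difference ≈ 96.47 − 115.53 = -19.06 → -19 kt.

-19 kt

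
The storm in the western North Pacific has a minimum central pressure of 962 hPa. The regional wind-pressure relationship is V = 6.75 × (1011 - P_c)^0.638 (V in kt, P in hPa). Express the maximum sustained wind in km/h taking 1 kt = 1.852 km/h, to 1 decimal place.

ΔP = 1011 − 962 = 49 hPa.
V ≈ 6.75 × 49^0.638 = 6.75 × 11.977 ≈ 80.844 kt.
80.844 × 1.852 ≈ 149.72 km/h → 149.7 km/h.

149.7 km/h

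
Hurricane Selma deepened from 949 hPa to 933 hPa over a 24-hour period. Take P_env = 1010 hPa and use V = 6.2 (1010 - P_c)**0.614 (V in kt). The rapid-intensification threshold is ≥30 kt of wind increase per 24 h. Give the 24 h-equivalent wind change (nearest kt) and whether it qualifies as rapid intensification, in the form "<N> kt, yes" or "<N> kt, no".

V₁: ΔP = 61, V ≈ 6.2 × 61^0.614 ≈ 77.37 kt.
V₂: ΔP = 77, V ≈ 6.2 × 77^0.614 ≈ 89.27 kt.
ΔV over 24 h = 11.90 kt → 24 h equivalent = 11.90 × 24/24 ≈ 11.90 kt.
12 kt < 30 kt ⇒ not rapid intensification.

12 kt, no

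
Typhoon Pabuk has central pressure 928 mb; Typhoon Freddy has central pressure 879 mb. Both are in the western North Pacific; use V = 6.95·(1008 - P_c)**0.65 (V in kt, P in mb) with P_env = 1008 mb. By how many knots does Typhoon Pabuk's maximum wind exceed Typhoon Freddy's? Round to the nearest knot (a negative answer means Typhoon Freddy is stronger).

Typhoon Pabuk: ΔP = 80; V ≈ 6.95 × 80^0.65 ≈ 119.95 kt.
Typhoon Freddy: ΔP = 129; V ≈ 6.95 × 129^0.65 ≈ 163.63 kt.
Difference ≈ 119.95 − 163.63 = -43.68 → -44 kt.

-44 kt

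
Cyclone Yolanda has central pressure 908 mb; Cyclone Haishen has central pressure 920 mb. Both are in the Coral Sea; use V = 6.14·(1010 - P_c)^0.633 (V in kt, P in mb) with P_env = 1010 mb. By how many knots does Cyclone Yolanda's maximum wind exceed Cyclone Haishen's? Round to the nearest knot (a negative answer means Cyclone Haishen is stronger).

9 kt

Cyclone Yolanda: ΔP = 102; V ≈ 6.14 × 102^0.633 ≈ 114.71 kt.
Cyclone Haishen: ΔP = 90; V ≈ 6.14 × 90^0.633 ≈ 105.98 kt.
Difference ≈ 114.71 − 105.98 = 8.73 → 9 kt.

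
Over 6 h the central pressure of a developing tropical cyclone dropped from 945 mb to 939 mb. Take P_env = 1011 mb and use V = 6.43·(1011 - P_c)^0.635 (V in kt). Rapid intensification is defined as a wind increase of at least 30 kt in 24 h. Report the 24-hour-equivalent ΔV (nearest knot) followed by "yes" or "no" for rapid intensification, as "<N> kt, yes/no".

21 kt, no

V₁: ΔP = 66, V ≈ 6.43 × 66^0.635 ≈ 91.96 kt.
V₂: ΔP = 72, V ≈ 6.43 × 72^0.635 ≈ 97.19 kt.
ΔV over 6 h = 5.23 kt → 24 h equivalent = 5.23 × 24/6 ≈ 20.92 kt.
21 kt < 30 kt ⇒ not rapid intensification.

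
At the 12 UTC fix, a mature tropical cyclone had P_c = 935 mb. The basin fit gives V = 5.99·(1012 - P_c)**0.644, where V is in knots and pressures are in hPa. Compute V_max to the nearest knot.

98 kt

ΔP = 1012 − 935 = 77 mb.
77^0.644 ≈ 16.402.
V ≈ 5.99 × 16.402 ≈ 98.2 kt.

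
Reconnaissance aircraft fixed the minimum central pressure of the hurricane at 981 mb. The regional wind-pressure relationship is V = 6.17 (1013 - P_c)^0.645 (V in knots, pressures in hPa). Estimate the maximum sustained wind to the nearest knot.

ΔP = 1013 − 981 = 32 mb.
32^0.645 ≈ 9.350.
V ≈ 6.17 × 9.350 ≈ 57.7 kt.

58 kt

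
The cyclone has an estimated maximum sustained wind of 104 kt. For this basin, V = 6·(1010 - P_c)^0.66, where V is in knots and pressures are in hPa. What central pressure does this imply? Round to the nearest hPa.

ΔP = (V / 6)^(1/0.66) = (104/6)^1.515.
104/6 = 17.333; 17.333^1.515 ≈ 75.35 hPa.
P_c = 1010 − 75.35 = 934.65 ≈ 935 hPa.

935 hPa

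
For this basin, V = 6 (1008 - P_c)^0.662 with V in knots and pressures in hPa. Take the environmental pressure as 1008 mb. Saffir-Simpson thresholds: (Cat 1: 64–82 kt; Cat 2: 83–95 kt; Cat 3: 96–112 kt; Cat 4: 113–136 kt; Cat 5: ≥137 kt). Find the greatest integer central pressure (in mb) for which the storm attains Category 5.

Category 5 begins at V = 137 kt.
Required ΔP = (137/6)^(1/0.662) = 22.833^1.511 ≈ 112.78 mb.
P_c ≤ 1008 − 112.78 = 895.22, so the highest integer P_c is 895 mb.

895 mb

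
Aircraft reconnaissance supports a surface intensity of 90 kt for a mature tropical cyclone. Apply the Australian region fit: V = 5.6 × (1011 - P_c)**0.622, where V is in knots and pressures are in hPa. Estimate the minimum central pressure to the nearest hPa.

ΔP = (V / 5.6)^(1/0.622) = (90/5.6)^1.608.
90/5.6 = 16.071; 16.071^1.608 ≈ 86.89 hPa.
P_c = 1011 − 86.89 = 924.11 ≈ 924 hPa.

924 hPa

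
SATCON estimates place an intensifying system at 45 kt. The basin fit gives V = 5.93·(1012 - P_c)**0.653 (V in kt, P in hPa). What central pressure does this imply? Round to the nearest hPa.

990 hPa

ΔP = (V / 5.93)^(1/0.653) = (45/5.93)^1.531.
45/5.93 = 7.589; 7.589^1.531 ≈ 22.28 hPa.
P_c = 1012 − 22.28 = 989.72 ≈ 990 hPa.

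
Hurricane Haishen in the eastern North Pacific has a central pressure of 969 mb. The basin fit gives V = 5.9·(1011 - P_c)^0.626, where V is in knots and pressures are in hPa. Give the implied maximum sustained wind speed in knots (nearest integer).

ΔP = 1011 − 969 = 42 mb.
42^0.626 ≈ 10.379.
V ≈ 5.9 × 10.379 ≈ 61.2 kt.

61 kt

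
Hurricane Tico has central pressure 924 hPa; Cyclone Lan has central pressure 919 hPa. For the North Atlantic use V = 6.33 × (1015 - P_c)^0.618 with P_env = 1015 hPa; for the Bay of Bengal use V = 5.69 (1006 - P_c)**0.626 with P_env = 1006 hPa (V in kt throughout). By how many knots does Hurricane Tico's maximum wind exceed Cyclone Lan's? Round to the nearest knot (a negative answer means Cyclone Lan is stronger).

Hurricane Tico: ΔP = 91; V ≈ 6.33 × 91^0.618 ≈ 102.82 kt.
Cyclone Lan: ΔP = 87; V ≈ 5.69 × 87^0.626 ≈ 93.16 kt.
Difference ≈ 102.82 − 93.16 = 9.66 → 10 kt.

10 kt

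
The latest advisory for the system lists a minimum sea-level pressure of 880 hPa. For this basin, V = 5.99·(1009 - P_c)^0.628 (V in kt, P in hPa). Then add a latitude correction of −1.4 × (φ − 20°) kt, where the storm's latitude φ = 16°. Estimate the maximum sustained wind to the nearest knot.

ΔP = 1009 − 880 = 129 hPa.
129^0.628 ≈ 21.157.
V ≈ 5.99 × 21.157 ≈ 126.7 kt.
Latitude correction: −1.4 × (16 − 20) = 5.6 kt.
Corrected V ≈ 132.3 kt → 132 kt.

132 kt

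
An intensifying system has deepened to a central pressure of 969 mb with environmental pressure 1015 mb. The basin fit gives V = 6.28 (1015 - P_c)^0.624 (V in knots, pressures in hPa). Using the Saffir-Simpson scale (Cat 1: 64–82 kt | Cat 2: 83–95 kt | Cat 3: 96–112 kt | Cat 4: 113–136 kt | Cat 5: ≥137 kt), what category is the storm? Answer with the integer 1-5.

ΔP = 1015 − 969 = 46 mb.
V ≈ 6.28 × 46^0.624 = 6.28 × 10.90 ≈ 68 kt.
68 kt falls in the Category 1 band.

1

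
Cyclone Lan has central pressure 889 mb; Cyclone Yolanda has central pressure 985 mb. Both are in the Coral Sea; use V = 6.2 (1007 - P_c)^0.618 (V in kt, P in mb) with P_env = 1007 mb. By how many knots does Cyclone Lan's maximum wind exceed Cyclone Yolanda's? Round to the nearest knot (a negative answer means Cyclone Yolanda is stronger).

Cyclone Lan: ΔP = 118; V ≈ 6.2 × 118^0.618 ≈ 118.25 kt.
Cyclone Yolanda: ΔP = 22; V ≈ 6.2 × 22^0.618 ≈ 41.88 kt.
Difference ≈ 118.25 − 41.88 = 76.37 → 76 kt.

76 kt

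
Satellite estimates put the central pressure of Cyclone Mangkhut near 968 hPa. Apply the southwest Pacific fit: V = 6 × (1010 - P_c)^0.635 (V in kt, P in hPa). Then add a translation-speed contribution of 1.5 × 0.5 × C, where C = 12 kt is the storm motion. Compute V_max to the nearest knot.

73 kt

ΔP = 1010 − 968 = 42 hPa.
42^0.635 ≈ 10.734.
V ≈ 6 × 10.734 ≈ 64.4 kt.
Translation term: 1.5 × 0.5 × 12 = 9 kt.
Corrected V ≈ 73.4 kt → 73 kt.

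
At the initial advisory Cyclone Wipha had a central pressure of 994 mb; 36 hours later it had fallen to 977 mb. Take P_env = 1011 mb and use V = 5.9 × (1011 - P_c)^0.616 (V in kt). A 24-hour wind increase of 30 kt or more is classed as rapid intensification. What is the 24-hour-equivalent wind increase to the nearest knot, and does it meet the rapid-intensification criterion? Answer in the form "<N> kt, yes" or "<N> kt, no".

V₁: ΔP = 17, V ≈ 5.9 × 17^0.616 ≈ 33.79 kt.
V₂: ΔP = 34, V ≈ 5.9 × 34^0.616 ≈ 51.79 kt.
ΔV over 36 h = 18.00 kt → 24 h equivalent = 18.00 × 24/36 ≈ 12.00 kt.
12 kt < 30 kt ⇒ not rapid intensification.

12 kt, no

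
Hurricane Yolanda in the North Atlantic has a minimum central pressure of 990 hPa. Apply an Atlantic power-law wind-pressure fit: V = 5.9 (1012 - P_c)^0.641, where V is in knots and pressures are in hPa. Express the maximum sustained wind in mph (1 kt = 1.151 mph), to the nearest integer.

49 mph

ΔP = 1012 − 990 = 22 hPa.
V ≈ 5.9 × 22^0.641 = 5.9 × 7.253 ≈ 42.790 kt.
42.790 × 1.151 ≈ 49.25 mph → 49 mph.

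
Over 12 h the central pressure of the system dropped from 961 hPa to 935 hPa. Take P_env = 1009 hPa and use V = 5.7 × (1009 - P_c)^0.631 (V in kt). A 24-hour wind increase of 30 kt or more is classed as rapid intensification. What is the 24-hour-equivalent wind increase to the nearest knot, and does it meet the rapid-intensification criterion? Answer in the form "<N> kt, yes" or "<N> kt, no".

V₁: ΔP = 48, V ≈ 5.7 × 48^0.631 ≈ 65.57 kt.
V₂: ΔP = 74, V ≈ 5.7 × 74^0.631 ≈ 86.17 kt.
ΔV over 12 h = 20.60 kt → 24 h equivalent = 20.60 × 24/12 ≈ 41.20 kt.
41 kt ≥ 30 kt ⇒ rapid intensification.

41 kt, yes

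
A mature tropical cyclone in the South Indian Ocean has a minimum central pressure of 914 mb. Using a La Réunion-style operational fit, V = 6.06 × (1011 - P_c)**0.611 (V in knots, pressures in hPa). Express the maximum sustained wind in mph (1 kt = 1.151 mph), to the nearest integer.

114 mph

ΔP = 1011 − 914 = 97 mb.
V ≈ 6.06 × 97^0.611 = 6.06 × 16.365 ≈ 99.172 kt.
99.172 × 1.151 ≈ 114.15 mph → 114 mph.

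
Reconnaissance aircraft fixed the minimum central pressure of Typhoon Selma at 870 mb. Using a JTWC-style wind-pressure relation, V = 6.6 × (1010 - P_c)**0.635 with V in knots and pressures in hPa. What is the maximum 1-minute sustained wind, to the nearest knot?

152 kt

ΔP = 1010 − 870 = 140 mb.
140^0.635 ≈ 23.056.
V ≈ 6.6 × 23.056 ≈ 152.2 kt.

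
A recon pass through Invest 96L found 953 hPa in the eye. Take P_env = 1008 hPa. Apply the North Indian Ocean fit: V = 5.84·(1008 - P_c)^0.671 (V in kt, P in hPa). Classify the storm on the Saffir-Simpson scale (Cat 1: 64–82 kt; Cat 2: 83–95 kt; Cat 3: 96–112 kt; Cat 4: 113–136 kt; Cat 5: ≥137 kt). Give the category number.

2

ΔP = 1008 − 953 = 55 hPa.
V ≈ 5.84 × 55^0.671 = 5.84 × 14.72 ≈ 86 kt.
86 kt falls in the Category 2 band.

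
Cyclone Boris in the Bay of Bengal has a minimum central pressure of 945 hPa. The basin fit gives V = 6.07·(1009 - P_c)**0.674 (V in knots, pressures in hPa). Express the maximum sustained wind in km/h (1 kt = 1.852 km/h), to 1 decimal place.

ΔP = 1009 − 945 = 64 hPa.
V ≈ 6.07 × 64^0.674 = 6.07 × 16.495 ≈ 100.128 kt.
100.128 × 1.852 ≈ 185.44 km/h → 185.4 km/h.

185.4 km/h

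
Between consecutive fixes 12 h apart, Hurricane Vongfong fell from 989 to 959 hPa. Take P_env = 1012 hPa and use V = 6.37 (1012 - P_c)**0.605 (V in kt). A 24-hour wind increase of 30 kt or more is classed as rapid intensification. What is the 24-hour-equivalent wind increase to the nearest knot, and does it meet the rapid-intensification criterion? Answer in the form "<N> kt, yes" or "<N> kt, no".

56 kt, yes

V₁: ΔP = 23, V ≈ 6.37 × 23^0.605 ≈ 42.46 kt.
V₂: ΔP = 53, V ≈ 6.37 × 53^0.605 ≈ 70.36 kt.
ΔV over 12 h = 27.90 kt → 24 h equivalent = 27.90 × 24/12 ≈ 55.80 kt.
56 kt ≥ 30 kt ⇒ rapid intensification.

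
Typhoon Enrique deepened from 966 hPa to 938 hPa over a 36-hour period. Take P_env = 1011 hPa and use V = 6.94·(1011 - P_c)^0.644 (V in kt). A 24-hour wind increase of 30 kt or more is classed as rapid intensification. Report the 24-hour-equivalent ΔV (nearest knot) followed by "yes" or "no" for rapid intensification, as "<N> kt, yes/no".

20 kt, no

V₁: ΔP = 45, V ≈ 6.94 × 45^0.644 ≈ 80.54 kt.
V₂: ΔP = 73, V ≈ 6.94 × 73^0.644 ≈ 109.99 kt.
ΔV over 36 h = 29.45 kt → 24 h equivalent = 29.45 × 24/36 ≈ 19.63 kt.
20 kt < 30 kt ⇒ not rapid intensification.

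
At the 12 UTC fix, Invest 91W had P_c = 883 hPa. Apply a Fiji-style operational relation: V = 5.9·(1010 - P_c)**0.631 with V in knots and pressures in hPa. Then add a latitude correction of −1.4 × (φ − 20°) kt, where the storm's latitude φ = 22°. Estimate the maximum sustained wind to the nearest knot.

ΔP = 1010 − 883 = 127 hPa.
127^0.631 ≈ 21.257.
V ≈ 5.9 × 21.257 ≈ 125.4 kt.
Latitude correction: −1.4 × (22 − 20) = -2.8 kt.
Corrected V ≈ 122.6 kt → 123 kt.

123 kt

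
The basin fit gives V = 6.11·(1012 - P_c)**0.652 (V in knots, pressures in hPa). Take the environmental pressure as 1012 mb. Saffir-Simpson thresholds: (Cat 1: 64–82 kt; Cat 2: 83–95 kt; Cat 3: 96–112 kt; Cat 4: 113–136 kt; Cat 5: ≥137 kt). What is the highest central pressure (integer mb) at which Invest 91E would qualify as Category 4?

Category 4 begins at V = 113 kt.
Required ΔP = (113/6.11)^(1/0.652) = 18.494^1.534 ≈ 87.76 mb.
P_c ≤ 1012 − 87.76 = 924.24, so the highest integer P_c is 924 mb.

924 mb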